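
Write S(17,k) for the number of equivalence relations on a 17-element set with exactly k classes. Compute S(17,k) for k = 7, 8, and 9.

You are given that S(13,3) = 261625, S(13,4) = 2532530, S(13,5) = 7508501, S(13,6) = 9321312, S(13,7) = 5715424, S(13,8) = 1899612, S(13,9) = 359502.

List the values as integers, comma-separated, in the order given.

25708104786, 20415995028, 9528822303

r14: T_14,4=4×2532530+261625=10391745; T_14,5=5×7508501+2532530=40075035; T_14,6=6×9321312+7508501=63436373; T_14,7=7×5715424+9321312=49329280; T_14,8=8×1899612+5715424=20912320; T_14,9=9×359502+1899612=5135130
r15: T_15,5=5×40075035+10391745=210766920; T_15,6=6×63436373+40075035=420693273; T_15,7=7×49329280+63436373=408741333; T_15,8=8×20912320+49329280=216627840; T_15,9=9×5135130+20912320=67128490
r16: T_16,6=6×420693273+210766920=2734926558; T_16,7=7×408741333+420693273=3281882604; T_16,8=8×216627840+408741333=2141764053; T_16,9=9×67128490+216627840=820784250
r17: T_17,7=7×3281882604+2734926558=25708104786; T_17,8=8×2141764053+3281882604=20415995028; T_17,9=9×820784250+2141764053=9528822303
Read S(17,7) = 25708104786, S(17,8) = 20415995028, S(17,9) = 9528822303.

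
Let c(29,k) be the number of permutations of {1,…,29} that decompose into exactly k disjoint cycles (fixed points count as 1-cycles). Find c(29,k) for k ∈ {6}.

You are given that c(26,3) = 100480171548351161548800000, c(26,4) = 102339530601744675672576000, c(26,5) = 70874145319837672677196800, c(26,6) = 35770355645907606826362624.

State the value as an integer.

i=27: T(27,4)=100480171548351161548800000+26·102339530601744675672576000=2761307967193712729035776000 | T(27,5)=102339530601744675672576000+26·70874145319837672677196800=1945067308917524165279692800 | T(27,6)=70874145319837672677196800+26·35770355645907606826362624=1000903392113435450162625024
i=28: T(28,5)=2761307967193712729035776000+27·1945067308917524165279692800=55278125307966865191587481600 | T(28,6)=1945067308917524165279692800+27·1000903392113435450162625024=28969458895980281319670568448
i=29: T(29,6)=55278125307966865191587481600+28·28969458895980281319670568448=866422974395414742142363398144
Read c(29,6) = 866422974395414742142363398144.

866422974395414742142363398144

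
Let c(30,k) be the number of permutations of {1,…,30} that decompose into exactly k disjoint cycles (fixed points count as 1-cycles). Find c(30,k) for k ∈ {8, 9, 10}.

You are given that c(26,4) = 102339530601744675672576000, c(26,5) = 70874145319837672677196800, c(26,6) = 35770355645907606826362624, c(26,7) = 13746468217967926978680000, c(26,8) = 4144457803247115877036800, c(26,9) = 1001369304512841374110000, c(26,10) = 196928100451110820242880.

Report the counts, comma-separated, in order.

i=27: T(27,5)=102339530601744675672576000+26·70874145319837672677196800=1945067308917524165279692800 | T(27,6)=70874145319837672677196800+26·35770355645907606826362624=1000903392113435450162625024 | T(27,7)=35770355645907606826362624+26·13746468217967926978680000=393178529313073708272042624 | T(27,8)=13746468217967926978680000+26·4144457803247115877036800=121502371102392939781636800 | T(27,9)=4144457803247115877036800+26·1001369304512841374110000=30180059720580991603896800 | T(27,10)=1001369304512841374110000+26·196928100451110820242880=6121499916241722700424880
i=28: T(28,6)=1945067308917524165279692800+27·1000903392113435450162625024=28969458895980281319670568448 | T(28,7)=1000903392113435450162625024+27·393178529313073708272042624=11616723683566425573507775872 | T(28,8)=393178529313073708272042624+27·121502371102392939781636800=3673742549077683082376236224 | T(28,9)=121502371102392939781636800+27·30180059720580991603896800=936363983558079713086850400 | T(28,10)=30180059720580991603896800+27·6121499916241722700424880=195460557459107504515368560
i=29: T(29,7)=28969458895980281319670568448+28·11616723683566425573507775872=354237722035840197377888292864 | T(29,8)=11616723683566425573507775872+28·3673742549077683082376236224=114481515057741551880042390144 | T(29,9)=3673742549077683082376236224+28·936363983558079713086850400=29891934088703915048808047424 | T(29,10)=936363983558079713086850400+28·195460557459107504515368560=6409259592413089839517170080
i=30: T(30,8)=354237722035840197377888292864+29·114481515057741551880042390144=3674201658710345201899117607040 | T(30,9)=114481515057741551880042390144+29·29891934088703915048808047424=981347603630155088295475765440 | T(30,10)=29891934088703915048808047424+29·6409259592413089839517170080=215760462268683520394805979744
Read c(30,8) = 3674201658710345201899117607040, c(30,9) = 981347603630155088295475765440, c(30,10) = 215760462268683520394805979744.

3674201658710345201899117607040, 981347603630155088295475765440, 215760462268683520394805979744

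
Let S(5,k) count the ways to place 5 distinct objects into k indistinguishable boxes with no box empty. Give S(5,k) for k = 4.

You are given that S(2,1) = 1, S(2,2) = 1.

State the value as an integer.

[3] T[3,2]:2*1+1=3 · T[3,3]:3*0+1=1
[4] T[4,3]:3*1+3=6 · T[4,4]:4*0+1=1
[5] T[5,4]:4*1+6=10
Read S(5,4) = 10.

10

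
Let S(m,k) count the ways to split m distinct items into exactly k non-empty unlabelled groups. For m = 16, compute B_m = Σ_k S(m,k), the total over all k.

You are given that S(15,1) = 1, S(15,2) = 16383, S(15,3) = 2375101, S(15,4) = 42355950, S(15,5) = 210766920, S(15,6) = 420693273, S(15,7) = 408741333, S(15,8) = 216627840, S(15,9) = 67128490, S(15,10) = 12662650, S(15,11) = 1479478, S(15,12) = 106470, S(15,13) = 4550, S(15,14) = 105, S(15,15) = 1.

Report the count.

i=16: T(16,1)=0+1·1=1 | T(16,2)=1+2·16383=32767 | T(16,3)=16383+3·2375101=7141686 | T(16,4)=2375101+4·42355950=171798901 | T(16,5)=42355950+5·210766920=1096190550 | T(16,6)=210766920+6·420693273=2734926558 | T(16,7)=420693273+7·408741333=3281882604 | T(16,8)=408741333+8·216627840=2141764053 | T(16,9)=216627840+9·67128490=820784250 | T(16,10)=67128490+10·12662650=193754990 | T(16,11)=12662650+11·1479478=28936908 | T(16,12)=1479478+12·106470=2757118 | T(16,13)=106470+13·4550=165620 | T(16,14)=4550+14·105=6020 | T(16,15)=105+15·1=120 | T(16,16)=1+16·0=1
B_16 = ΣS(16,k) = 1+32767+7141686+171798901+1096190550+2734926558+3281882604+2141764053+820784250+193754990+28936908+2757118+165620+6020+120+1 = 10480142147

10480142147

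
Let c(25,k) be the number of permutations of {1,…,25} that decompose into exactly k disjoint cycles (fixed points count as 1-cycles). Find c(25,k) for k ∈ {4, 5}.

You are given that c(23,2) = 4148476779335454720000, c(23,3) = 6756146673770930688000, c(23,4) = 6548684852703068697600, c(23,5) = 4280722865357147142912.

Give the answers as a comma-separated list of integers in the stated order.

[24] T[24,3]:23*6756146673770930688000+4148476779335454720000=159539850276066860544000 · T[24,4]:23*6548684852703068697600+6756146673770930688000=157375898285941510732800 · T[24,5]:23*4280722865357147142912+6548684852703068697600=105005310755917452984576
[25] T[25,4]:24*157375898285941510732800+159539850276066860544000=3936561409138663118131200 · T[25,5]:24*105005310755917452984576+157375898285941510732800=2677503356427960382362624
Read c(25,4) = 3936561409138663118131200, c(25,5) = 2677503356427960382362624.

3936561409138663118131200, 2677503356427960382362624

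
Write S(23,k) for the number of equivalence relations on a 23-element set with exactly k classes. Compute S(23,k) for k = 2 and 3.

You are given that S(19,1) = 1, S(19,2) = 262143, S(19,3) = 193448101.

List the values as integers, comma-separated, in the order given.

[20] T[20,1]:1*1+0=1 · T[20,2]:2*262143+1=524287 · T[20,3]:3*193448101+262143=580606446
[21] T[21,1]:1*1+0=1 · T[21,2]:2*524287+1=1048575 · T[21,3]:3*580606446+524287=1742343625
[22] T[22,1]:1*1+0=1 · T[22,2]:2*1048575+1=2097151 · T[22,3]:3*1742343625+1048575=5228079450
[23] T[23,2]:2*2097151+1=4194303 · T[23,3]:3*5228079450+2097151=15686335501
Read S(23,2) = 4194303, S(23,3) = 15686335501.

4194303, 15686335501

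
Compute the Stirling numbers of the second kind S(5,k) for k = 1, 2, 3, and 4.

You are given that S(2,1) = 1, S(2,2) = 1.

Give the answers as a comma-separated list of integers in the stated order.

r3: T_3,1=1×1+0=1; T_3,2=2×1+1=3; T_3,3=3×0+1=1
r4: T_4,1=1×1+0=1; T_4,2=2×3+1=7; T_4,3=3×1+3=6; T_4,4=4×0+1=1
r5: T_5,1=1×1+0=1; T_5,2=2×7+1=15; T_5,3=3×6+7=25; T_5,4=4×1+6=10
Read S(5,1) = 1, S(5,2) = 15, S(5,3) = 25, S(5,4) = 10.

1, 15, 25, 10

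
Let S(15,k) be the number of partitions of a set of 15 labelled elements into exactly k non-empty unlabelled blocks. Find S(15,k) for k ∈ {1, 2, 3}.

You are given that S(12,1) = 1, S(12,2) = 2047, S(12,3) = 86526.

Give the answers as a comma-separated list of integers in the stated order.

[13] T[13,1]:1*1+0=1 · T[13,2]:2*2047+1=4095 · T[13,3]:3*86526+2047=261625
[14] T[14,1]:1*1+0=1 · T[14,2]:2*4095+1=8191 · T[14,3]:3*261625+4095=788970
[15] T[15,1]:1*1+0=1 · T[15,2]:2*8191+1=16383 · T[15,3]:3*788970+8191=2375101
Read S(15,1) = 1, S(15,2) = 16383, S(15,3) = 2375101.

1, 16383, 2375101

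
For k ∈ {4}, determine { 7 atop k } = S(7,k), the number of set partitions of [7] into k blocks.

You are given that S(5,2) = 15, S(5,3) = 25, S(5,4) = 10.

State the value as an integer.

350

[6] T[6,3]:3*25+15=90 · T[6,4]:4*10+25=65
[7] T[7,4]:4*65+90=350
Read S(7,4) = 350.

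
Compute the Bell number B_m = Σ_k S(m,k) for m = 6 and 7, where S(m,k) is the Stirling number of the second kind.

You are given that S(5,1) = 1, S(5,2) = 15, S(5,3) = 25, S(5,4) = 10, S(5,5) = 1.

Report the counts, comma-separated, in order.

r6: T_6,1=1×1+0=1; T_6,2=2×15+1=31; T_6,3=3×25+15=90; T_6,4=4×10+25=65; T_6,5=5×1+10=15; T_6,6=6×0+1=1
r7: T_7,1=1×1+0=1; T_7,2=2×31+1=63; T_7,3=3×90+31=301; T_7,4=4×65+90=350; T_7,5=5×15+65=140; T_7,6=6×1+15=21; T_7,7=7×0+1=1
B_6 = ΣS(6,k) = 1+31+90+65+15+1 = 203
B_7 = ΣS(7,k) = 1+63+301+350+140+21+1 = 877

203, 877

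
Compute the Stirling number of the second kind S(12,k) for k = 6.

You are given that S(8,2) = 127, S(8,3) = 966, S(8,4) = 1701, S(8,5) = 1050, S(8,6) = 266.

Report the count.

1323652

[9] T[9,3]:3*966+127=3025 · T[9,4]:4*1701+966=7770 · T[9,5]:5*1050+1701=6951 · T[9,6]:6*266+1050=2646
[10] T[10,4]:4*7770+3025=34105 · T[10,5]:5*6951+7770=42525 · T[10,6]:6*2646+6951=22827
[11] T[11,5]:5*42525+34105=246730 · T[11,6]:6*22827+42525=179487
[12] T[12,6]:6*179487+246730=1323652
Read S(12,6) = 1323652.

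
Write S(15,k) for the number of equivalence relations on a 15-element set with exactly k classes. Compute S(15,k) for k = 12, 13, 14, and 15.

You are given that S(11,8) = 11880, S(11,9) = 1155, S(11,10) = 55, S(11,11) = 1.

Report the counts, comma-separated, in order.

106470, 4550, 105, 1

i=12: T(12,9)=11880+9·1155=22275 | T(12,10)=1155+10·55=1705 | T(12,11)=55+11·1=66 | T(12,12)=1+12·0=1
i=13: T(13,10)=22275+10·1705=39325 | T(13,11)=1705+11·66=2431 | T(13,12)=66+12·1=78 | T(13,13)=1+13·0=1
i=14: T(14,11)=39325+11·2431=66066 | T(14,12)=2431+12·78=3367 | T(14,13)=78+13·1=91 | T(14,14)=1+14·0=1
i=15: T(15,12)=66066+12·3367=106470 | T(15,13)=3367+13·91=4550 | T(15,14)=91+14·1=105 | T(15,15)=1+15·0=1
Read S(15,12) = 106470, S(15,13) = 4550, S(15,14) = 105, S(15,15) = 1.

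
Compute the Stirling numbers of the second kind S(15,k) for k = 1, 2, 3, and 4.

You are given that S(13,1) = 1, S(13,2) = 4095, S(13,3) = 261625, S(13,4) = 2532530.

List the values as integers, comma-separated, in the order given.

r14: T_14,1=1×1+0=1; T_14,2=2×4095+1=8191; T_14,3=3×261625+4095=788970; T_14,4=4×2532530+261625=10391745
r15: T_15,1=1×1+0=1; T_15,2=2×8191+1=16383; T_15,3=3×788970+8191=2375101; T_15,4=4×10391745+788970=42355950
Read S(15,1) = 1, S(15,2) = 16383, S(15,3) = 2375101, S(15,4) = 42355950.

1, 16383, 2375101, 42355950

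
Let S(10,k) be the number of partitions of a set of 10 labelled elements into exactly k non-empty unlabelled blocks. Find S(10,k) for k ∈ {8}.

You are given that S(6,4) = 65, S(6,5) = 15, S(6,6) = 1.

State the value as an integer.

row 7: T[7][5]=5·15+65=140  T[7][6]=6·1+15=21  T[7][7]=7·0+1=1
row 8: T[8][6]=6·21+140=266  T[8][7]=7·1+21=28  T[8][8]=8·0+1=1
row 9: T[9][7]=7·28+266=462  T[9][8]=8·1+28=36
row 10: T[10][8]=8·36+462=750
Read S(10,8) = 750.

750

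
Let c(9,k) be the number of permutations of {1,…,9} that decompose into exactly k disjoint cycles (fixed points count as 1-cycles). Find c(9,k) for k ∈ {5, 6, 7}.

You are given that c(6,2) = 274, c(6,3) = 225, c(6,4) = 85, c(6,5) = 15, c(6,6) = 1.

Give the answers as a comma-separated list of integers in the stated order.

22449, 4536, 546

r7: T_7,3=6×225+274=1624; T_7,4=6×85+225=735; T_7,5=6×15+85=175; T_7,6=6×1+15=21; T_7,7=6×0+1=1
r8: T_8,4=7×735+1624=6769; T_8,5=7×175+735=1960; T_8,6=7×21+175=322; T_8,7=7×1+21=28
r9: T_9,5=8×1960+6769=22449; T_9,6=8×322+1960=4536; T_9,7=8×28+322=546
Read c(9,5) = 22449, c(9,6) = 4536, c(9,7) = 546.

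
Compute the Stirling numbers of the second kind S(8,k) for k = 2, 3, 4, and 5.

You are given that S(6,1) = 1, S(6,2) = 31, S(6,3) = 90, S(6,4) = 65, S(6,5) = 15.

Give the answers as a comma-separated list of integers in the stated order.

127, 966, 1701, 1050

row 7: T[7][1]=1·1+0=1  T[7][2]=2·31+1=63  T[7][3]=3·90+31=301  T[7][4]=4·65+90=350  T[7][5]=5·15+65=140
row 8: T[8][2]=2·63+1=127  T[8][3]=3·301+63=966  T[8][4]=4·350+301=1701  T[8][5]=5·140+350=1050
Read S(8,2) = 127, S(8,3) = 966, S(8,4) = 1701, S(8,5) = 1050.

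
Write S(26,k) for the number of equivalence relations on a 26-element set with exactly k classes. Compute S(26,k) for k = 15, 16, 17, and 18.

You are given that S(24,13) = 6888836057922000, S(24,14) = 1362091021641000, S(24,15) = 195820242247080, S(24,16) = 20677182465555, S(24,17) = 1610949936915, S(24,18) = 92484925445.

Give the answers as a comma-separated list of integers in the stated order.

[25] T[25,14]:14*1362091021641000+6888836057922000=25958110360896000 · T[25,15]:15*195820242247080+1362091021641000=4299394655347200 · T[25,16]:16*20677182465555+195820242247080=526655161695960 · T[25,17]:17*1610949936915+20677182465555=48063331393110 · T[25,18]:18*92484925445+1610949936915=3275678594925
[26] T[26,15]:15*4299394655347200+25958110360896000=90449030191104000 · T[26,16]:16*526655161695960+4299394655347200=12725877242482560 · T[26,17]:17*48063331393110+526655161695960=1343731795378830 · T[26,18]:18*3275678594925+48063331393110=107025546101760
Read S(26,15) = 90449030191104000, S(26,16) = 12725877242482560, S(26,17) = 1343731795378830, S(26,18) = 107025546101760.

90449030191104000, 12725877242482560, 1343731795378830, 107025546101760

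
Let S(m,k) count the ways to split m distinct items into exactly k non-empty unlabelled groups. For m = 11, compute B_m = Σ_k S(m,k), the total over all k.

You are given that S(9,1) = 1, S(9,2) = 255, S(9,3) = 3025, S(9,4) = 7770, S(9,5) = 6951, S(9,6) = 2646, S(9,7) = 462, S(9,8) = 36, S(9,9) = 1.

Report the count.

678570

row 10: T[10][1]=1·1+0=1  T[10][2]=2·255+1=511  T[10][3]=3·3025+255=9330  T[10][4]=4·7770+3025=34105  T[10][5]=5·6951+7770=42525  T[10][6]=6·2646+6951=22827  T[10][7]=7·462+2646=5880  T[10][8]=8·36+462=750  T[10][9]=9·1+36=45  T[10][10]=10·0+1=1
row 11: T[11][1]=1·1+0=1  T[11][2]=2·511+1=1023  T[11][3]=3·9330+511=28501  T[11][4]=4·34105+9330=145750  T[11][5]=5·42525+34105=246730  T[11][6]=6·22827+42525=179487  T[11][7]=7·5880+22827=63987  T[11][8]=8·750+5880=11880  T[11][9]=9·45+750=1155  T[11][10]=10·1+45=55  T[11][11]=11·0+1=1
B_11 = ΣS(11,k) = 1+1023+28501+145750+246730+179487+63987+11880+1155+55+1 = 678570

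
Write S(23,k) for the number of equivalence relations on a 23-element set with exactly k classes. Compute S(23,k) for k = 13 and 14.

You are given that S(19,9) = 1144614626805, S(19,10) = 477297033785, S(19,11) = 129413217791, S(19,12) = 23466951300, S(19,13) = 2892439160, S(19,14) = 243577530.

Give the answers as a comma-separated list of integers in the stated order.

401282560341390, 68629175807115

row 20: T[20][10]=10·477297033785+1144614626805=5917584964655  T[20][11]=11·129413217791+477297033785=1900842429486  T[20][12]=12·23466951300+129413217791=411016633391  T[20][13]=13·2892439160+23466951300=61068660380  T[20][14]=14·243577530+2892439160=6302524580
row 21: T[21][11]=11·1900842429486+5917584964655=26826851689001  T[21][12]=12·411016633391+1900842429486=6833042030178  T[21][13]=13·61068660380+411016633391=1204909218331  T[21][14]=14·6302524580+61068660380=149304004500
row 22: T[22][12]=12·6833042030178+26826851689001=108823356051137  T[22][13]=13·1204909218331+6833042030178=22496861868481  T[22][14]=14·149304004500+1204909218331=3295165281331
row 23: T[23][13]=13·22496861868481+108823356051137=401282560341390  T[23][14]=14·3295165281331+22496861868481=68629175807115
Read S(23,13) = 401282560341390, S(23,14) = 68629175807115.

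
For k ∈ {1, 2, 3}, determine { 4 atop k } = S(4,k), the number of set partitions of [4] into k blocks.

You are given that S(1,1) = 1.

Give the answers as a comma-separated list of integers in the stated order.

1, 7, 6

i=2: T(2,1)=0+1·1=1 | T(2,2)=1+2·0=1
i=3: T(3,1)=0+1·1=1 | T(3,2)=1+2·1=3 | T(3,3)=1+3·0=1
i=4: T(4,1)=0+1·1=1 | T(4,2)=1+2·3=7 | T(4,3)=3+3·1=6
Read S(4,1) = 1, S(4,2) = 7, S(4,3) = 6.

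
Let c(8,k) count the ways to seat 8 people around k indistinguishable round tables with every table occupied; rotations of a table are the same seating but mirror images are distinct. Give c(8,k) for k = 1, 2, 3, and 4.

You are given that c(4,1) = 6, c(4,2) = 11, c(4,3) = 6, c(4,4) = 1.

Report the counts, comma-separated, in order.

row 5: T[5][1]=4·6+0=24  T[5][2]=4·11+6=50  T[5][3]=4·6+11=35  T[5][4]=4·1+6=10
row 6: T[6][1]=5·24+0=120  T[6][2]=5·50+24=274  T[6][3]=5·35+50=225  T[6][4]=5·10+35=85
row 7: T[7][1]=6·120+0=720  T[7][2]=6·274+120=1764  T[7][3]=6·225+274=1624  T[7][4]=6·85+225=735
row 8: T[8][1]=7·720+0=5040  T[8][2]=7·1764+720=13068  T[8][3]=7·1624+1764=13132  T[8][4]=7·735+1624=6769
Read c(8,1) = 5040, c(8,2) = 13068, c(8,3) = 13132, c(8,4) = 6769.

5040, 13068, 13132, 6769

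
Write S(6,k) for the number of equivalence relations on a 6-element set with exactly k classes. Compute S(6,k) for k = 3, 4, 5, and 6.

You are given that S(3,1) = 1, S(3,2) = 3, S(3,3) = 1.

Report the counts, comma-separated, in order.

90, 65, 15, 1

@4  (4,1):1·1+0→1, (4,2):3·2+1→7, (4,3):1·3+3→6, (4,4):0·4+1→1
@5  (5,2):7·2+1→15, (5,3):6·3+7→25, (5,4):1·4+6→10, (5,5):0·5+1→1
@6  (6,3):25·3+15→90, (6,4):10·4+25→65, (6,5):1·5+10→15, (6,6):0·6+1→1
Read S(6,3) = 90, S(6,4) = 65, S(6,5) = 15, S(6,6) = 1.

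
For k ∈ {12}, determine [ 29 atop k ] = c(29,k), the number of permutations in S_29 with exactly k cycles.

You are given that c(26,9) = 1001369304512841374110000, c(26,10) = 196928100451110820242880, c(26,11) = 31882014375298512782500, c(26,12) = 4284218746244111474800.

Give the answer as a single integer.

row 27: T[27][10]=26·196928100451110820242880+1001369304512841374110000=6121499916241722700424880  T[27][11]=26·31882014375298512782500+196928100451110820242880=1025860474208872152587880  T[27][12]=26·4284218746244111474800+31882014375298512782500=143271701777645411127300
row 28: T[28][11]=27·1025860474208872152587880+6121499916241722700424880=33819732719881270820297640  T[28][12]=27·143271701777645411127300+1025860474208872152587880=4894196422205298253024980
row 29: T[29][12]=28·4894196422205298253024980+33819732719881270820297640=170857232541629621904997080
Read c(29,12) = 170857232541629621904997080.

170857232541629621904997080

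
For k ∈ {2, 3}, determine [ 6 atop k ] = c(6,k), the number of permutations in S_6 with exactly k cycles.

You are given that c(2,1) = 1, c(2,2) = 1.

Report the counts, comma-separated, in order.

274, 225

i=3: T(3,1)=0+2·1=2 | T(3,2)=1+2·1=3 | T(3,3)=1+2·0=1
i=4: T(4,1)=0+3·2=6 | T(4,2)=2+3·3=11 | T(4,3)=3+3·1=6
i=5: T(5,1)=0+4·6=24 | T(5,2)=6+4·11=50 | T(5,3)=11+4·6=35
i=6: T(6,2)=24+5·50=274 | T(6,3)=50+5·35=225
Read c(6,2) = 274, c(6,3) = 225.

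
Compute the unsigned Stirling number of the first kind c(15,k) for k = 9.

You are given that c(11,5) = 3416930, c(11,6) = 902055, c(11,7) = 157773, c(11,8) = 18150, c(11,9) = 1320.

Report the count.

368411615

@12  (12,6):902055·11+3416930→13339535, (12,7):157773·11+902055→2637558, (12,8):18150·11+157773→357423, (12,9):1320·11+18150→32670
@13  (13,7):2637558·12+13339535→44990231, (13,8):357423·12+2637558→6926634, (13,9):32670·12+357423→749463
@14  (14,8):6926634·13+44990231→135036473, (14,9):749463·13+6926634→16669653
@15  (15,9):16669653·14+135036473→368411615
Read c(15,9) = 368411615.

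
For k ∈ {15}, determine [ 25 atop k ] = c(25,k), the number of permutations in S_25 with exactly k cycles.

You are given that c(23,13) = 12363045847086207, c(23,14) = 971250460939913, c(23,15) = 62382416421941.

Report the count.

92446911376173550

[24] T[24,14]:23*971250460939913+12363045847086207=34701806448704206 · T[24,15]:23*62382416421941+971250460939913=2406046038644556
[25] T[25,15]:24*2406046038644556+34701806448704206=92446911376173550
Read c(25,15) = 92446911376173550.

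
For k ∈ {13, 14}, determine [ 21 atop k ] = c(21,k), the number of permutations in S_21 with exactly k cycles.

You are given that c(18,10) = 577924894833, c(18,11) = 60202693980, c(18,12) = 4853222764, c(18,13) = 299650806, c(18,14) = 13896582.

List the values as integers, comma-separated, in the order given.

11310276995381, 756111184500

@19  (19,11):60202693980·18+577924894833→1661573386473, (19,12):4853222764·18+60202693980→147560703732, (19,13):299650806·18+4853222764→10246937272, (19,14):13896582·18+299650806→549789282
@20  (20,12):147560703732·19+1661573386473→4465226757381, (20,13):10246937272·19+147560703732→342252511900, (20,14):549789282·19+10246937272→20692933630
@21  (21,13):342252511900·20+4465226757381→11310276995381, (21,14):20692933630·20+342252511900→756111184500
Read c(21,13) = 11310276995381, c(21,14) = 756111184500.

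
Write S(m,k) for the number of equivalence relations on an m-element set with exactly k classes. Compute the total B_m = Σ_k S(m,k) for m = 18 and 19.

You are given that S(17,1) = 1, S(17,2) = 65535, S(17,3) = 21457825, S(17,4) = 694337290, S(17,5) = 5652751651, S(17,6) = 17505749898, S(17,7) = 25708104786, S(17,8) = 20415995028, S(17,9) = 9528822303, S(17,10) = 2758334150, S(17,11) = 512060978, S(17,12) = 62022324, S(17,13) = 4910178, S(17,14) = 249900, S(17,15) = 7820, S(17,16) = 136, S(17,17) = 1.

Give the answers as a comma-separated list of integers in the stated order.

row 18: T[18][1]=1·1+0=1  T[18][2]=2·65535+1=131071  T[18][3]=3·21457825+65535=64439010  T[18][4]=4·694337290+21457825=2798806985  T[18][5]=5·5652751651+694337290=28958095545  T[18][6]=6·17505749898+5652751651=110687251039  T[18][7]=7·25708104786+17505749898=197462483400  T[18][8]=8·20415995028+25708104786=189036065010  T[18][9]=9·9528822303+20415995028=106175395755  T[18][10]=10·2758334150+9528822303=37112163803  T[18][11]=11·512060978+2758334150=8391004908  T[18][12]=12·62022324+512060978=1256328866  T[18][13]=13·4910178+62022324=125854638  T[18][14]=14·249900+4910178=8408778  T[18][15]=15·7820+249900=367200  T[18][16]=16·136+7820=9996  T[18][17]=17·1+136=153  T[18][18]=18·0+1=1
row 19: T[19][1]=1·1+0=1  T[19][2]=2·131071+1=262143  T[19][3]=3·64439010+131071=193448101  T[19][4]=4·2798806985+64439010=11259666950  T[19][5]=5·28958095545+2798806985=147589284710  T[19][6]=6·110687251039+28958095545=693081601779  T[19][7]=7·197462483400+110687251039=1492924634839  T[19][8]=8·189036065010+197462483400=1709751003480  T[19][9]=9·106175395755+189036065010=1144614626805  T[19][10]=10·37112163803+106175395755=477297033785  T[19][11]=11·8391004908+37112163803=129413217791  T[19][12]=12·1256328866+8391004908=23466951300  T[19][13]=13·125854638+1256328866=2892439160  T[19][14]=14·8408778+125854638=243577530  T[19][15]=15·367200+8408778=13916778  T[19][16]=16·9996+367200=527136  T[19][17]=17·153+9996=12597  T[19][18]=18·1+153=171  T[19][19]=19·0+1=1
B_18 = ΣS(18,k) = 1+131071+64439010+2798806985+28958095545+110687251039+197462483400+189036065010+106175395755+37112163803+8391004908+1256328866+125854638+8408778+367200+9996+153+1 = 682076806159
B_19 = ΣS(19,k) = 1+262143+193448101+11259666950+147589284710+693081601779+1492924634839+1709751003480+1144614626805+477297033785+129413217791+23466951300+2892439160+243577530+13916778+527136+12597+171+1 = 5832742205057

682076806159, 5832742205057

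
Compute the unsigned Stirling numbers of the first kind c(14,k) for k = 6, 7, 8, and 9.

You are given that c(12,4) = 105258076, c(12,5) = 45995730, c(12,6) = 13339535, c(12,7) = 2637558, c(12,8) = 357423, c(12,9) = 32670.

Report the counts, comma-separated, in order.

i=13: T(13,5)=105258076+12·45995730=657206836 | T(13,6)=45995730+12·13339535=206070150 | T(13,7)=13339535+12·2637558=44990231 | T(13,8)=2637558+12·357423=6926634 | T(13,9)=357423+12·32670=749463
i=14: T(14,6)=657206836+13·206070150=3336118786 | T(14,7)=206070150+13·44990231=790943153 | T(14,8)=44990231+13·6926634=135036473 | T(14,9)=6926634+13·749463=16669653
Read c(14,6) = 3336118786, c(14,7) = 790943153, c(14,8) = 135036473, c(14,9) = 16669653.

3336118786, 790943153, 135036473, 16669653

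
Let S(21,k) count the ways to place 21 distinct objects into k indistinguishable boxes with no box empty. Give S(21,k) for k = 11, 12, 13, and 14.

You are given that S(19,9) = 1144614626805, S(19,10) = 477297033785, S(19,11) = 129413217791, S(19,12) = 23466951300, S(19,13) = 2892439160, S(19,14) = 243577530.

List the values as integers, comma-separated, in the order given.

row 20: T[20][10]=10·477297033785+1144614626805=5917584964655  T[20][11]=11·129413217791+477297033785=1900842429486  T[20][12]=12·23466951300+129413217791=411016633391  T[20][13]=13·2892439160+23466951300=61068660380  T[20][14]=14·243577530+2892439160=6302524580
row 21: T[21][11]=11·1900842429486+5917584964655=26826851689001  T[21][12]=12·411016633391+1900842429486=6833042030178  T[21][13]=13·61068660380+411016633391=1204909218331  T[21][14]=14·6302524580+61068660380=149304004500
Read S(21,11) = 26826851689001, S(21,12) = 6833042030178, S(21,13) = 1204909218331, S(21,14) = 149304004500.

26826851689001, 6833042030178, 1204909218331, 149304004500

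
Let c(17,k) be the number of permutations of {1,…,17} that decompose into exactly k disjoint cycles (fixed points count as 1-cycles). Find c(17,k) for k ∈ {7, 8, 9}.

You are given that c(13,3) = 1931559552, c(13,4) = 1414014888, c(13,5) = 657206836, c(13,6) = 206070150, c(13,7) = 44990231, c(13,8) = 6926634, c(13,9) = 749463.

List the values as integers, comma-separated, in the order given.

r14: T_14,4=13×1414014888+1931559552=20313753096; T_14,5=13×657206836+1414014888=9957703756; T_14,6=13×206070150+657206836=3336118786; T_14,7=13×44990231+206070150=790943153; T_14,8=13×6926634+44990231=135036473; T_14,9=13×749463+6926634=16669653
r15: T_15,5=14×9957703756+20313753096=159721605680; T_15,6=14×3336118786+9957703756=56663366760; T_15,7=14×790943153+3336118786=14409322928; T_15,8=14×135036473+790943153=2681453775; T_15,9=14×16669653+135036473=368411615
r16: T_16,6=15×56663366760+159721605680=1009672107080; T_16,7=15×14409322928+56663366760=272803210680; T_16,8=15×2681453775+14409322928=54631129553; T_16,9=15×368411615+2681453775=8207628000
r17: T_17,7=16×272803210680+1009672107080=5374523477960; T_17,8=16×54631129553+272803210680=1146901283528; T_17,9=16×8207628000+54631129553=185953177553
Read c(17,7) = 5374523477960, c(17,8) = 1146901283528, c(17,9) = 185953177553.

5374523477960, 1146901283528, 185953177553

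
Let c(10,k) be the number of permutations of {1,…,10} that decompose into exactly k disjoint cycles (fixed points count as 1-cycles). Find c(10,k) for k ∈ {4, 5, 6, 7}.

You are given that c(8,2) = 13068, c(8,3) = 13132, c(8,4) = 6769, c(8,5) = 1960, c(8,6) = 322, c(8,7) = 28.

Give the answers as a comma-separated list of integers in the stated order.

723680, 269325, 63273, 9450

r9: T_9,3=8×13132+13068=118124; T_9,4=8×6769+13132=67284; T_9,5=8×1960+6769=22449; T_9,6=8×322+1960=4536; T_9,7=8×28+322=546
r10: T_10,4=9×67284+118124=723680; T_10,5=9×22449+67284=269325; T_10,6=9×4536+22449=63273; T_10,7=9×546+4536=9450
Read c(10,4) = 723680, c(10,5) = 269325, c(10,6) = 63273, c(10,7) = 9450.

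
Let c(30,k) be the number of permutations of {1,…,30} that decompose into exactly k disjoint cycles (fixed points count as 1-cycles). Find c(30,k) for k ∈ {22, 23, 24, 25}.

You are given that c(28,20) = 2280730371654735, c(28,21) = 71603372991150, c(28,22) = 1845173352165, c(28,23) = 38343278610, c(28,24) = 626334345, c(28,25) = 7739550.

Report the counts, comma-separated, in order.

row 29: T[29][21]=28·71603372991150+2280730371654735=4285624815406935  T[29][22]=28·1845173352165+71603372991150=123268226851770  T[29][23]=28·38343278610+1845173352165=2918785153245  T[29][24]=28·626334345+38343278610=55880640270  T[29][25]=28·7739550+626334345=843041745
row 30: T[30][22]=29·123268226851770+4285624815406935=7860403394108265  T[30][23]=29·2918785153245+123268226851770=207912996295875  T[30][24]=29·55880640270+2918785153245=4539323721075  T[30][25]=29·843041745+55880640270=80328850875
Read c(30,22) = 7860403394108265, c(30,23) = 207912996295875, c(30,24) = 4539323721075, c(30,25) = 80328850875.

7860403394108265, 207912996295875, 4539323721075, 80328850875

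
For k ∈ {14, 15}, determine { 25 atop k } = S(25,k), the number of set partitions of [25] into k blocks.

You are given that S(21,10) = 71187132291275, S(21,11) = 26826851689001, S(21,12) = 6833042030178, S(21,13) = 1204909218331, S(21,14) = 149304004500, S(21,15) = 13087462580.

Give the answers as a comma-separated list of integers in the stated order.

@22  (22,11):26826851689001·11+71187132291275→366282500870286, (22,12):6833042030178·12+26826851689001→108823356051137, (22,13):1204909218331·13+6833042030178→22496861868481, (22,14):149304004500·14+1204909218331→3295165281331, (22,15):13087462580·15+149304004500→345615943200
@23  (23,12):108823356051137·12+366282500870286→1672162773483930, (23,13):22496861868481·13+108823356051137→401282560341390, (23,14):3295165281331·14+22496861868481→68629175807115, (23,15):345615943200·15+3295165281331→8479404429331
@24  (24,13):401282560341390·13+1672162773483930→6888836057922000, (24,14):68629175807115·14+401282560341390→1362091021641000, (24,15):8479404429331·15+68629175807115→195820242247080
@25  (25,14):1362091021641000·14+6888836057922000→25958110360896000, (25,15):195820242247080·15+1362091021641000→4299394655347200
Read S(25,14) = 25958110360896000, S(25,15) = 4299394655347200.

25958110360896000, 4299394655347200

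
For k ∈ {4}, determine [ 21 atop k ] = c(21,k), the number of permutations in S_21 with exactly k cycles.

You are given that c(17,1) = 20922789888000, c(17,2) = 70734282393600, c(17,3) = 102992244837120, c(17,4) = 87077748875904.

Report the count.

r18: T_18,1=17×20922789888000+0=355687428096000; T_18,2=17×70734282393600+20922789888000=1223405590579200; T_18,3=17×102992244837120+70734282393600=1821602444624640; T_18,4=17×87077748875904+102992244837120=1583313975727488
r19: T_19,2=18×1223405590579200+355687428096000=22376988058521600; T_19,3=18×1821602444624640+1223405590579200=34012249593822720; T_19,4=18×1583313975727488+1821602444624640=30321254007719424
r20: T_20,3=19×34012249593822720+22376988058521600=668609730341153280; T_20,4=19×30321254007719424+34012249593822720=610116075740491776
r21: T_21,4=20×610116075740491776+668609730341153280=12870931245150988800
Read c(21,4) = 12870931245150988800.

12870931245150988800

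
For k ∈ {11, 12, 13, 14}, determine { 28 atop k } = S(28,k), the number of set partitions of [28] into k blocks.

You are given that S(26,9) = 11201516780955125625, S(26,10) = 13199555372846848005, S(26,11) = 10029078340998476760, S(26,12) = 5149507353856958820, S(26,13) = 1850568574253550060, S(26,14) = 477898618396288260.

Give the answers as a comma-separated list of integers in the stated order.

i=27: T(27,10)=11201516780955125625+10·13199555372846848005=143197070509423605675 | T(27,11)=13199555372846848005+11·10029078340998476760=123519417123830092365 | T(27,12)=10029078340998476760+12·5149507353856958820=71823166587281982600 | T(27,13)=5149507353856958820+13·1850568574253550060=29206898819153109600 | T(27,14)=1850568574253550060+14·477898618396288260=8541149231801585700
i=28: T(28,11)=143197070509423605675+11·123519417123830092365=1501910658871554621690 | T(28,12)=123519417123830092365+12·71823166587281982600=985397416171213883565 | T(28,13)=71823166587281982600+13·29206898819153109600=451512851236272407400 | T(28,14)=29206898819153109600+14·8541149231801585700=148782988064375309400
Read S(28,11) = 1501910658871554621690, S(28,12) = 985397416171213883565, S(28,13) = 451512851236272407400, S(28,14) = 148782988064375309400.

1501910658871554621690, 985397416171213883565, 451512851236272407400, 148782988064375309400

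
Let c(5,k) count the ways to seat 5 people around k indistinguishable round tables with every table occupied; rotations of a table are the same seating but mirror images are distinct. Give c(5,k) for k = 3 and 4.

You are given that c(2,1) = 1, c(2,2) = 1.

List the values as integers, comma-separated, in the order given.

35, 10

r3: T_3,1=2×1+0=2; T_3,2=2×1+1=3; T_3,3=2×0+1=1
r4: T_4,2=3×3+2=11; T_4,3=3×1+3=6; T_4,4=3×0+1=1
r5: T_5,3=4×6+11=35; T_5,4=4×1+6=10
Read c(5,3) = 35, c(5,4) = 10.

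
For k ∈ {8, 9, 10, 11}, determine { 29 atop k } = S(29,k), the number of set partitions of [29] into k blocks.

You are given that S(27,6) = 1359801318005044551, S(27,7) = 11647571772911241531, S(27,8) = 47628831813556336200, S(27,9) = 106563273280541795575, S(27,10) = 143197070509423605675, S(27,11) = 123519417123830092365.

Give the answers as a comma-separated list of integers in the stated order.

3224318613979279184316, 9452962848327254398506, 16392038075086211019625, 18059551225961878690915

row 28: T[28][7]=7·11647571772911241531+1359801318005044551=82892803728383735268  T[28][8]=8·47628831813556336200+11647571772911241531=392678226281361931131  T[28][9]=9·106563273280541795575+47628831813556336200=1006698291338432496375  T[28][10]=10·143197070509423605675+106563273280541795575=1538533978374777852325  T[28][11]=11·123519417123830092365+143197070509423605675=1501910658871554621690
row 29: T[29][8]=8·392678226281361931131+82892803728383735268=3224318613979279184316  T[29][9]=9·1006698291338432496375+392678226281361931131=9452962848327254398506  T[29][10]=10·1538533978374777852325+1006698291338432496375=16392038075086211019625  T[29][11]=11·1501910658871554621690+1538533978374777852325=18059551225961878690915
Read S(29,8) = 3224318613979279184316, S(29,9) = 9452962848327254398506, S(29,10) = 16392038075086211019625, S(29,11) = 18059551225961878690915.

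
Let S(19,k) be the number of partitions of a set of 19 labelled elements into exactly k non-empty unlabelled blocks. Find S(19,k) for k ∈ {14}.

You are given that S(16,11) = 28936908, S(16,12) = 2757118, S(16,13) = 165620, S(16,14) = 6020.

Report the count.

i=17: T(17,12)=28936908+12·2757118=62022324 | T(17,13)=2757118+13·165620=4910178 | T(17,14)=165620+14·6020=249900
i=18: T(18,13)=62022324+13·4910178=125854638 | T(18,14)=4910178+14·249900=8408778
i=19: T(19,14)=125854638+14·8408778=243577530
Read S(19,14) = 243577530.

243577530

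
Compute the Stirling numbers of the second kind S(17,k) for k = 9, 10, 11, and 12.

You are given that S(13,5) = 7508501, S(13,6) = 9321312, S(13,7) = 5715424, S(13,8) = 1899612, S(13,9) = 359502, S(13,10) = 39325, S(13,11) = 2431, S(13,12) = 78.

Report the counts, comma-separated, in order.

r14: T_14,6=6×9321312+7508501=63436373; T_14,7=7×5715424+9321312=49329280; T_14,8=8×1899612+5715424=20912320; T_14,9=9×359502+1899612=5135130; T_14,10=10×39325+359502=752752; T_14,11=11×2431+39325=66066; T_14,12=12×78+2431=3367
r15: T_15,7=7×49329280+63436373=408741333; T_15,8=8×20912320+49329280=216627840; T_15,9=9×5135130+20912320=67128490; T_15,10=10×752752+5135130=12662650; T_15,11=11×66066+752752=1479478; T_15,12=12×3367+66066=106470
r16: T_16,8=8×216627840+408741333=2141764053; T_16,9=9×67128490+216627840=820784250; T_16,10=10×12662650+67128490=193754990; T_16,11=11×1479478+12662650=28936908; T_16,12=12×106470+1479478=2757118
r17: T_17,9=9×820784250+2141764053=9528822303; T_17,10=10×193754990+820784250=2758334150; T_17,11=11×28936908+193754990=512060978; T_17,12=12×2757118+28936908=62022324
Read S(17,9) = 9528822303, S(17,10) = 2758334150, S(17,11) = 512060978, S(17,12) = 62022324.

9528822303, 2758334150, 512060978, 62022324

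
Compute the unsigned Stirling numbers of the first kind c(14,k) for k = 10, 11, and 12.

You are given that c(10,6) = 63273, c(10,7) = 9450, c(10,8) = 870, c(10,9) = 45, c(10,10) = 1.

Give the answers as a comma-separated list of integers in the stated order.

[11] T[11,7]:10*9450+63273=157773 · T[11,8]:10*870+9450=18150 · T[11,9]:10*45+870=1320 · T[11,10]:10*1+45=55 · T[11,11]:10*0+1=1
[12] T[12,8]:11*18150+157773=357423 · T[12,9]:11*1320+18150=32670 · T[12,10]:11*55+1320=1925 · T[12,11]:11*1+55=66 · T[12,12]:11*0+1=1
[13] T[13,9]:12*32670+357423=749463 · T[13,10]:12*1925+32670=55770 · T[13,11]:12*66+1925=2717 · T[13,12]:12*1+66=78
[14] T[14,10]:13*55770+749463=1474473 · T[14,11]:13*2717+55770=91091 · T[14,12]:13*78+2717=3731
Read c(14,10) = 1474473, c(14,11) = 91091, c(14,12) = 3731.

1474473, 91091, 3731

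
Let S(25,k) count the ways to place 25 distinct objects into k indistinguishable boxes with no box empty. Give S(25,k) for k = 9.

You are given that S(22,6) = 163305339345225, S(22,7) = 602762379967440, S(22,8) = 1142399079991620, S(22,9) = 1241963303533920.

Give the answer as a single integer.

1167921451092973005

r23: T_23,7=7×602762379967440+163305339345225=4382641999117305; T_23,8=8×1142399079991620+602762379967440=9741955019900400; T_23,9=9×1241963303533920+1142399079991620=12320068811796900
r24: T_24,8=8×9741955019900400+4382641999117305=82318282158320505; T_24,9=9×12320068811796900+9741955019900400=120622574326072500
r25: T_25,9=9×120622574326072500+82318282158320505=1167921451092973005
Read S(25,9) = 1167921451092973005.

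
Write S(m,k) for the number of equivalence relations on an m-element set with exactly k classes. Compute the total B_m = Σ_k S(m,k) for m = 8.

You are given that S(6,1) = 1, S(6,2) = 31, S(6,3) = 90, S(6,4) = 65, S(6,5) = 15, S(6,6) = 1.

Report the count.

row 7: T[7][1]=1·1+0=1  T[7][2]=2·31+1=63  T[7][3]=3·90+31=301  T[7][4]=4·65+90=350  T[7][5]=5·15+65=140  T[7][6]=6·1+15=21  T[7][7]=7·0+1=1
row 8: T[8][1]=1·1+0=1  T[8][2]=2·63+1=127  T[8][3]=3·301+63=966  T[8][4]=4·350+301=1701  T[8][5]=5·140+350=1050  T[8][6]=6·21+140=266  T[8][7]=7·1+21=28  T[8][8]=8·0+1=1
B_8 = ΣS(8,k) = 1+127+966+1701+1050+266+28+1 = 4140

4140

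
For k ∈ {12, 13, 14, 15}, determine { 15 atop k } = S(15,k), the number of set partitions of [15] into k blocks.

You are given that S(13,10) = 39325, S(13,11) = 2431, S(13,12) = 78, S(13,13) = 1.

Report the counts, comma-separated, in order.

@14  (14,11):2431·11+39325→66066, (14,12):78·12+2431→3367, (14,13):1·13+78→91, (14,14):0·14+1→1
@15  (15,12):3367·12+66066→106470, (15,13):91·13+3367→4550, (15,14):1·14+91→105, (15,15):0·15+1→1
Read S(15,12) = 106470, S(15,13) = 4550, S(15,14) = 105, S(15,15) = 1.

106470, 4550, 105, 1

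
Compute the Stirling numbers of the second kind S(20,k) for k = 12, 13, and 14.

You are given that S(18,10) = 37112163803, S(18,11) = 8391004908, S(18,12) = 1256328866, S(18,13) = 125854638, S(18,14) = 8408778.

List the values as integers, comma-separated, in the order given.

@19  (19,11):8391004908·11+37112163803→129413217791, (19,12):1256328866·12+8391004908→23466951300, (19,13):125854638·13+1256328866→2892439160, (19,14):8408778·14+125854638→243577530
@20  (20,12):23466951300·12+129413217791→411016633391, (20,13):2892439160·13+23466951300→61068660380, (20,14):243577530·14+2892439160→6302524580
Read S(20,12) = 411016633391, S(20,13) = 61068660380, S(20,14) = 6302524580.

411016633391, 61068660380, 6302524580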